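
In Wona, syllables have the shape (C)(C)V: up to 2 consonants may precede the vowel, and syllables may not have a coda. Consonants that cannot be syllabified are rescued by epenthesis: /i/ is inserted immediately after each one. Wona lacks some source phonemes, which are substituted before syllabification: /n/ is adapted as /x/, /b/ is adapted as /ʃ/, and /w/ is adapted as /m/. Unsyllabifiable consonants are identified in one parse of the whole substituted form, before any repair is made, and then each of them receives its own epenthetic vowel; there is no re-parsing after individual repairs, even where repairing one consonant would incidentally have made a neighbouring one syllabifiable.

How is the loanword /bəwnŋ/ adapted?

ʃəmixiŋi

Substitution: /b/ → /ʃ/, /w/ → /m/, /n/ → /x/, giving /ʃəmxŋ/.
The consonants /m/, /x/, /ŋ/ cannot be parsed into a legal (C)(C)V syllable (no codas are permitted; onsets may contain at most 2 consonants).
Epenthesis after each stranded consonant: /m/ → /mi/, /x/ → /xi/, /ŋ/ → /ŋi/.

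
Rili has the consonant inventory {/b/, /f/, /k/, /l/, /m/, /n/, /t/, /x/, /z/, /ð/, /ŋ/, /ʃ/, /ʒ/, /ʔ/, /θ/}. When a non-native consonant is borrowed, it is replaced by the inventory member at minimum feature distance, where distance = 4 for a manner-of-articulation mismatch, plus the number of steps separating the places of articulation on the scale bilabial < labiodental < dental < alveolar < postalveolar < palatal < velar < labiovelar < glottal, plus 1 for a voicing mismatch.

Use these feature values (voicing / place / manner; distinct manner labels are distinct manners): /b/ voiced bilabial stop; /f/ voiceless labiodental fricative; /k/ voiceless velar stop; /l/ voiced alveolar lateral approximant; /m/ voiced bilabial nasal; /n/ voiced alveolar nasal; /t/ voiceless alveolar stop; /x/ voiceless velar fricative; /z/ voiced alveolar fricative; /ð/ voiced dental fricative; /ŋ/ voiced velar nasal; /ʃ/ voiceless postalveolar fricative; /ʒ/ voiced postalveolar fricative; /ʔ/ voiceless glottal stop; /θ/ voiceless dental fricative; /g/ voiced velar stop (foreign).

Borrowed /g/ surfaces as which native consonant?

/k/ is closest: same manner (stop), place distance 0 (velar→velar), voicing differs (+1); total 1. Next closest is /ʔ/ at distance 3.

k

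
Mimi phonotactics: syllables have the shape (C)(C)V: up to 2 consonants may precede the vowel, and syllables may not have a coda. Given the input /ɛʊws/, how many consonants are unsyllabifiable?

2

Syllabifying with onset maximization leaves /w/, /s/ stranded (no codas are permitted; onsets may contain at most 2 consonants).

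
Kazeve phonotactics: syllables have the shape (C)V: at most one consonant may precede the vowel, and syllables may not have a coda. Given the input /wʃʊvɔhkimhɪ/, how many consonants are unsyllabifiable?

3

Under (C)V, the unsyllabifiable consonants are /w/, /h/, /m/ (no codas are permitted; onsets are limited to one consonant).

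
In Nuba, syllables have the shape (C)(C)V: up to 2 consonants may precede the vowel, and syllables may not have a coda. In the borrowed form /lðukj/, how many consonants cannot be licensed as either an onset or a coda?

2

Syllabifying with onset maximization leaves /k/, /j/ stranded (no codas are permitted; onsets may contain at most 2 consonants).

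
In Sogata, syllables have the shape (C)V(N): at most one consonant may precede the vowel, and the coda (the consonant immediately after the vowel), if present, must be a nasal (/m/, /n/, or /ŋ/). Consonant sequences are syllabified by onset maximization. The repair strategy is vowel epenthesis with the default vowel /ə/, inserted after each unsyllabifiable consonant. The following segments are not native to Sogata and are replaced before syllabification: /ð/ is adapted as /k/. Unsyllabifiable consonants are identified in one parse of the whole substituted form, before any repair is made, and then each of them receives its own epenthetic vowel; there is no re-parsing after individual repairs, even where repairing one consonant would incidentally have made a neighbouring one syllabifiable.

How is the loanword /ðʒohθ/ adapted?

Substitution: /ð/ → /k/, giving /kʒohθ/.
Syllabifying with onset maximization leaves /k/, /h/, /θ/ stranded (only a nasal (/m/, /n/, or /ŋ/) is licensed in coda position; onsets are limited to one consonant).
Inserting the epenthetic vowel yields /k/ → /kə/, /h/ → /hə/, /θ/ → /θə/.

kəʒohəθə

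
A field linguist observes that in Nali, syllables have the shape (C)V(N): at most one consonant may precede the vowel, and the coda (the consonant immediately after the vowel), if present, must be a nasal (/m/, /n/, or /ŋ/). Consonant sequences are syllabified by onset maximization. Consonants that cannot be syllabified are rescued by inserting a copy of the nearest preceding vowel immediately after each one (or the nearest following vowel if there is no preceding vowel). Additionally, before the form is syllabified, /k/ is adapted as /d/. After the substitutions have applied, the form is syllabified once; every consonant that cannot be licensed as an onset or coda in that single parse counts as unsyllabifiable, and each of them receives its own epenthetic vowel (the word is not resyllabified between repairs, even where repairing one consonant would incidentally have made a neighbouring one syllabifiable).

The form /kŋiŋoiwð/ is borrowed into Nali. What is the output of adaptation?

diŋiŋoiwiði

Substitution: /k/ → /d/, giving /dŋiŋoiwð/.
Under (C)V(N), the unsyllabifiable consonants are /d/, /w/, /ð/ (only a nasal (/m/, /n/, or /ŋ/) is licensed in coda position; onsets are limited to one consonant).
Inserting the epenthetic vowel yields /d/ → /di/, /w/ → /wi/, /ð/ → /ði/.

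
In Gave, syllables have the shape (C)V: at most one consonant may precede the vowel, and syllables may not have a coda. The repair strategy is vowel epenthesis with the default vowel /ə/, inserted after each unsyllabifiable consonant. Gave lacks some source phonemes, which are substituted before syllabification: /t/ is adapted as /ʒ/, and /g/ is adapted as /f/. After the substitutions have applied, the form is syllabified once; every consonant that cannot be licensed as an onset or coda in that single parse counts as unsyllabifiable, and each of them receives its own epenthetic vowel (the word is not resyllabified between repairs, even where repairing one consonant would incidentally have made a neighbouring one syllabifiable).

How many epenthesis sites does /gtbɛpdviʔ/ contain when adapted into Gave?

5

After substitution the input is /fʒbɛpdviʔ/.
The unsyllabifiable consonants are /f/, /ʒ/, /p/, /d/, /ʔ/; each receives one epenthetic vowel.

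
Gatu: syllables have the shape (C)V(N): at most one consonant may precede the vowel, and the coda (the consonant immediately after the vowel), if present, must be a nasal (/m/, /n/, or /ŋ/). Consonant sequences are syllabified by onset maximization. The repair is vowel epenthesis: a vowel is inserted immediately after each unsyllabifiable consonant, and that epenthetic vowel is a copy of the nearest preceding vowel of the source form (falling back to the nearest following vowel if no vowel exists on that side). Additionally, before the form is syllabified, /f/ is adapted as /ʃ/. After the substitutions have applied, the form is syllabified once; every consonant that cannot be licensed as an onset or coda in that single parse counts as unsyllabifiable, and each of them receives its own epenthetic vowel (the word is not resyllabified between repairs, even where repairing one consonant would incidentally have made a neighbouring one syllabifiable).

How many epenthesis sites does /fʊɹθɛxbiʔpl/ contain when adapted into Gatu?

After substitution the input is /ʃʊɹθɛxbiʔpl/.
The unsyllabifiable consonants are /ɹ/, /x/, /ʔ/, /p/, /l/; each receives one epenthetic vowel.

5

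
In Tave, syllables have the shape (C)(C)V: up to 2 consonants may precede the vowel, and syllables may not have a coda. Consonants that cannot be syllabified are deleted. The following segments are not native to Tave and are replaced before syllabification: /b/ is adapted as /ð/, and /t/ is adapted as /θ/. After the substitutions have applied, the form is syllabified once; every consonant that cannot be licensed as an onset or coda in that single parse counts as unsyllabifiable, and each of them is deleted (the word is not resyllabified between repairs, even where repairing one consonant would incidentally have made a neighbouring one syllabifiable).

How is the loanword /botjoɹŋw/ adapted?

Substitution: /b/ → /ð/, /t/ → /θ/, giving /ðoθjoɹŋw/.
Under (C)(C)V, the unsyllabifiable consonants are /ɹ/, /ŋ/, /w/ (no codas are permitted; onsets may contain at most 2 consonants).
Deleting the stranded consonants removes /ɹ/, /ŋ/, /w/.

ðoθjo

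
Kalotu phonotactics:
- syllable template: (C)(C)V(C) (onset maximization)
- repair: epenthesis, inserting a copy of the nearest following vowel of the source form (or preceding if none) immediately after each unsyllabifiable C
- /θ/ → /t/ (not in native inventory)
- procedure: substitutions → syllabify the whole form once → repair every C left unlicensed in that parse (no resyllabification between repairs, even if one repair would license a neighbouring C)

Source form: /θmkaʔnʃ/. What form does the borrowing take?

Substitution: /θ/ → /t/, giving /tmkaʔnʃ/.
Syllabifying with onset maximization leaves /t/, /n/, /ʃ/ stranded (at most one coda consonant is licensed; onsets may contain at most 2 consonants).
Epenthesis after each stranded consonant: /t/ → /ta/, /n/ → /na/, /ʃ/ → /ʃa/.

tamkaʔnaʃa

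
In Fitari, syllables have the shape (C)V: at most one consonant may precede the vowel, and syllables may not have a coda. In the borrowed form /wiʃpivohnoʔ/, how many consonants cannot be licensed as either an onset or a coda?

3

The consonants /ʃ/, /h/, /ʔ/ cannot be parsed into a legal (C)V syllable (no codas are permitted; onsets are limited to one consonant).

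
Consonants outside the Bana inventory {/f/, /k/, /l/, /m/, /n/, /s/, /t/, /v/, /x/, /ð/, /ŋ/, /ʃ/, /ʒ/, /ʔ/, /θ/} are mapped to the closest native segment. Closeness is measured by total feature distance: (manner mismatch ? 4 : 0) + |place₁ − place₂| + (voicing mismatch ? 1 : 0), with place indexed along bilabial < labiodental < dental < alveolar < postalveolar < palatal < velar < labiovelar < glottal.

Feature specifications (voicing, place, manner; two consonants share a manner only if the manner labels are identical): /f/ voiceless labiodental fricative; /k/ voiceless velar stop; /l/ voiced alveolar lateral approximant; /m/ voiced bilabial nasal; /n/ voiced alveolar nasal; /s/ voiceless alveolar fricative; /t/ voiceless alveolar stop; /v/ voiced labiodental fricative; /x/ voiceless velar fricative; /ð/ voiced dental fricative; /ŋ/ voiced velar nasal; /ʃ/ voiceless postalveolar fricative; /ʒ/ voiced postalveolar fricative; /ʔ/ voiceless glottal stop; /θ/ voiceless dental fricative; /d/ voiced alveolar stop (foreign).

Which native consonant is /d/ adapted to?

/t/ is closest: same manner (stop), place distance 0 (alveolar→alveolar), voicing differs (+1); total 1. Next closest is /k/ at distance 4.

t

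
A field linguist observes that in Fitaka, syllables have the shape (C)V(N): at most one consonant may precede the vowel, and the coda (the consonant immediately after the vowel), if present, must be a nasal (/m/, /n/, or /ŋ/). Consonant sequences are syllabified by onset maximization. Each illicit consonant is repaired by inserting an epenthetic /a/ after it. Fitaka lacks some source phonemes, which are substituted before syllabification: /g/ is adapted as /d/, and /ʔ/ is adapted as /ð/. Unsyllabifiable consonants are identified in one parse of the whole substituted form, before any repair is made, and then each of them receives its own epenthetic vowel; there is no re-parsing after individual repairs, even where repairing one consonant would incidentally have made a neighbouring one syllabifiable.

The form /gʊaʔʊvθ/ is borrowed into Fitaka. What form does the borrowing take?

Substitution: /g/ → /d/, /ʔ/ → /ð/, giving /dʊaðʊvθ/.
Under (C)V(N), the unsyllabifiable consonants are /v/, /θ/ (only a nasal (/m/, /n/, or /ŋ/) is licensed in coda position; onsets are limited to one consonant).
Inserting the epenthetic vowel yields /v/ → /va/, /θ/ → /θa/.

dʊaðʊvaθa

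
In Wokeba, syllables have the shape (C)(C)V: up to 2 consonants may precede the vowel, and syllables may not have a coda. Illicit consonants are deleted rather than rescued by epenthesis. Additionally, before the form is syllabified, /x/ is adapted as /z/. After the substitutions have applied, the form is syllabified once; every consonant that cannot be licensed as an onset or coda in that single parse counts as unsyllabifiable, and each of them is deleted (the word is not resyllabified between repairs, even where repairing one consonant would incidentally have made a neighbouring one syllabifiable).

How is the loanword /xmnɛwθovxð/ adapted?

mnɛwθo

Substitution: /x/ → /z/, giving /zmnɛwθovzð/.
Under (C)(C)V, the unsyllabifiable consonants are /z/, /v/, /z/, /ð/ (no codas are permitted; onsets may contain at most 2 consonants).
Deletion applies to /z/, /v/, /z/, /ð/.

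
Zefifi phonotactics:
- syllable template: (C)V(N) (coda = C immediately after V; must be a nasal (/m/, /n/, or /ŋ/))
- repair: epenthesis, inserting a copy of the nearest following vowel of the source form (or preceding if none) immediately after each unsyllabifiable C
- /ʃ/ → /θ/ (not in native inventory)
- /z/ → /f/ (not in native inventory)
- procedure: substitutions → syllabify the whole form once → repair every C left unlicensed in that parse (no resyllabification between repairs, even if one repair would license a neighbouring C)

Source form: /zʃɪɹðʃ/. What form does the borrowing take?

Substitution: /z/ → /f/, /ʃ/ → /θ/, giving /fθɪɹðθ/.
The consonants /f/, /ɹ/, /ð/, /θ/ cannot be parsed into a legal (C)V(N) syllable (only a nasal (/m/, /n/, or /ŋ/) is licensed in coda position; onsets are limited to one consonant).
Epenthesis after each stranded consonant: /f/ → /fɪ/, /ɹ/ → /ɹɪ/, /ð/ → /ðɪ/, /θ/ → /θɪ/.

fɪθɪɹɪðɪθɪ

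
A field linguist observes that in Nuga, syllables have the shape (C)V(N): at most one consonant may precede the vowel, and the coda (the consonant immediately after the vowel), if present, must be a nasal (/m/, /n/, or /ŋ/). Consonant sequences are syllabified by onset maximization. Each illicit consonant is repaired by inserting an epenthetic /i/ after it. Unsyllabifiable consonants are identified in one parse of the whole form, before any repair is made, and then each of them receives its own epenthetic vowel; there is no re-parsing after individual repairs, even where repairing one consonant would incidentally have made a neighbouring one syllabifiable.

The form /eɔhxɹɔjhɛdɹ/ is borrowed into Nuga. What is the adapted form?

The consonants /h/, /x/, /j/, /d/, /ɹ/ cannot be parsed into a legal (C)V(N) syllable (only a nasal (/m/, /n/, or /ŋ/) is licensed in coda position; onsets are limited to one consonant).
Each unlicensed consonant becomes the onset of a new syllable: /h/ → /hi/, /x/ → /xi/, /j/ → /ji/, /d/ → /di/, /ɹ/ → /ɹi/.

eɔhixiɹɔjihɛdiɹi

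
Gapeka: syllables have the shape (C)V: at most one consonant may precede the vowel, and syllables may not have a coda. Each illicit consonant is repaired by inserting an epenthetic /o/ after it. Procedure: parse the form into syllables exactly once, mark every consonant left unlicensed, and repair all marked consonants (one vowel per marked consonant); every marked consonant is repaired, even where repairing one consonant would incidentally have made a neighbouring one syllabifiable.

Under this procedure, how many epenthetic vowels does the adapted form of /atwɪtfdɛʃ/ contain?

The unsyllabifiable consonants are /t/, /t/, /f/, /ʃ/; each receives one epenthetic vowel.

4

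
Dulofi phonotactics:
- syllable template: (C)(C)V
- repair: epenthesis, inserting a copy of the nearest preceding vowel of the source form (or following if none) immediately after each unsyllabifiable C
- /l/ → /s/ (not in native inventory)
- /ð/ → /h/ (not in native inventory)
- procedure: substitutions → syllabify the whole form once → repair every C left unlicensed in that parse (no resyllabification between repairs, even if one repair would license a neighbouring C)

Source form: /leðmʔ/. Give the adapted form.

sehemeʔe

Substitution: /l/ → /s/, /ð/ → /h/, giving /sehmʔ/.
Under (C)(C)V, the unsyllabifiable consonants are /h/, /m/, /ʔ/ (no codas are permitted; onsets may contain at most 2 consonants).
Inserting the epenthetic vowel yields /h/ → /he/, /m/ → /me/, /ʔ/ → /ʔe/.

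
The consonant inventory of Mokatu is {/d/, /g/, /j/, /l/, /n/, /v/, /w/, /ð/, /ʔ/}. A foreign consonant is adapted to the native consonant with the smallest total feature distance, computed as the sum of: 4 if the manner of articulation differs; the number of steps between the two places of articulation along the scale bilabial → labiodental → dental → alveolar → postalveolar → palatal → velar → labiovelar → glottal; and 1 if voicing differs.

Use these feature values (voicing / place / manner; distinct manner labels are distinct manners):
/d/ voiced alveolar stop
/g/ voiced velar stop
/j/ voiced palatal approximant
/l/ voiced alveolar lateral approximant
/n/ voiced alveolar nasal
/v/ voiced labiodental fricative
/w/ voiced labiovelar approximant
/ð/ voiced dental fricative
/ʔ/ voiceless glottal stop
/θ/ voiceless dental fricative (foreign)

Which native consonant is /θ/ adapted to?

/ð/ is closest: same manner (fricative), place distance 0 (dental→dental), voicing differs (+1); total 1. Next closest is /v/ at distance 2.

ð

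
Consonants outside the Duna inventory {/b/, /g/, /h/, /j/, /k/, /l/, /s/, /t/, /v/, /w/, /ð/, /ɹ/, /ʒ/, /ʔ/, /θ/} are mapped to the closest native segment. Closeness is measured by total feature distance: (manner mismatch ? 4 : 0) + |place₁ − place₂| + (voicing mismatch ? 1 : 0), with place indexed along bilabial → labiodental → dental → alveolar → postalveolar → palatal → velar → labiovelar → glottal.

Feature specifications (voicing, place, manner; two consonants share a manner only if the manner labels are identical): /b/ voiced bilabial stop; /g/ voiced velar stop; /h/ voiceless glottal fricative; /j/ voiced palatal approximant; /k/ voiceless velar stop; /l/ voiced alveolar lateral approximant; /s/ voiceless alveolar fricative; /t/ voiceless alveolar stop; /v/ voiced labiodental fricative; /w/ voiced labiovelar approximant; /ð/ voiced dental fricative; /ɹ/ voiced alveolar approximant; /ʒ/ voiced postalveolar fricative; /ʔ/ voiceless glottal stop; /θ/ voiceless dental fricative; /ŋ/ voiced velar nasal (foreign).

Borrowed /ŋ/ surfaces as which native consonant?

g

/g/ is closest: manner differs (nasal→stop, +4), place distance 0 (velar→velar), same voicing; total 4. Next closest is /j/ at distance 5.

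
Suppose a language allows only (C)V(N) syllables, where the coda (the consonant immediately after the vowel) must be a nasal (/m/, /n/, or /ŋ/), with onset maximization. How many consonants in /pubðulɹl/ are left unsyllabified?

The consonants /b/, /l/, /ɹ/, /l/ cannot be parsed into a legal (C)V(N) syllable (only a nasal (/m/, /n/, or /ŋ/) is licensed in coda position; onsets are limited to one consonant).

4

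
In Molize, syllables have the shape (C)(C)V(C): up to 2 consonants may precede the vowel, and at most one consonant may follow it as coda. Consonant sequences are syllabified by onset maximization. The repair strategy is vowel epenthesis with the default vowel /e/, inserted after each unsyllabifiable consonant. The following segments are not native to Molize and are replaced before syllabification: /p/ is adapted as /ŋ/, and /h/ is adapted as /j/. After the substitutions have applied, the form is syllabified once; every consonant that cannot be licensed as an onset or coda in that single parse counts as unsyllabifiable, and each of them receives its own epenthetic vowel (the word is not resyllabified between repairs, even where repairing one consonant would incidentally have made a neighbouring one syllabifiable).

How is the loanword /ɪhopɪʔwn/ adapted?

ɪjoŋɪʔwene

Substitution: /h/ → /j/, /p/ → /ŋ/, giving /ɪjoŋɪʔwn/.
Under (C)(C)V(C), the unsyllabifiable consonants are /w/, /n/ (at most one coda consonant is licensed; onsets may contain at most 2 consonants).
Inserting the epenthetic vowel yields /w/ → /we/, /n/ → /ne/.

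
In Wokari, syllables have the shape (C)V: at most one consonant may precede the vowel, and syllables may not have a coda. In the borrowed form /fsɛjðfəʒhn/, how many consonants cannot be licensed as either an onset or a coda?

6

Under (C)V, the unsyllabifiable consonants are /f/, /j/, /ð/, /ʒ/, /h/, /n/ (no codas are permitted; onsets are limited to one consonant).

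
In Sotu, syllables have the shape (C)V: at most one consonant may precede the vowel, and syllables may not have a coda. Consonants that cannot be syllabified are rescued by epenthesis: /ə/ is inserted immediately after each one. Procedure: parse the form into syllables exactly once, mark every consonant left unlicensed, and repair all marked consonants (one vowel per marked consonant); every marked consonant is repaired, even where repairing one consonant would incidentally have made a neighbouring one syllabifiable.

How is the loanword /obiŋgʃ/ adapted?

The consonants /ŋ/, /g/, /ʃ/ cannot be parsed into a legal (C)V syllable (no codas are permitted; onsets are limited to one consonant).
Epenthesis after each stranded consonant: /ŋ/ → /ŋə/, /g/ → /gə/, /ʃ/ → /ʃə/.

obiŋəgəʃə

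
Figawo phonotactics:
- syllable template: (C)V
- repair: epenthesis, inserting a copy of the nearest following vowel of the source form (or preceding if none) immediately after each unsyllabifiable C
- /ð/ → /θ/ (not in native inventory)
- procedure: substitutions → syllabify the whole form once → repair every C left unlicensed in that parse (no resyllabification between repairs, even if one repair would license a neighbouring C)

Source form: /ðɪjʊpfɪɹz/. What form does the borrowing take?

θɪjʊpɪfɪɹɪzɪ

Substitution: /ð/ → /θ/, giving /θɪjʊpfɪɹz/.
The consonants /p/, /ɹ/, /z/ cannot be parsed into a legal (C)V syllable (no codas are permitted; onsets are limited to one consonant).
Inserting the epenthetic vowel yields /p/ → /pɪ/, /ɹ/ → /ɹɪ/, /z/ → /zɪ/.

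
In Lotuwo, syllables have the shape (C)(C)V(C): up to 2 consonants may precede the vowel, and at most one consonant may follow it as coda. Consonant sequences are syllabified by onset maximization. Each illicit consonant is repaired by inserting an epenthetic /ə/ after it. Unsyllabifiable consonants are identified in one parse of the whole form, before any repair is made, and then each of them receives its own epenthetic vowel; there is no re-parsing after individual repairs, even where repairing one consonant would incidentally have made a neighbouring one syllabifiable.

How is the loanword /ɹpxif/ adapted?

Syllabifying with onset maximization leaves /ɹ/ stranded (at most one coda consonant is licensed; onsets may contain at most 2 consonants).
Inserting the epenthetic vowel yields /ɹ/ → /ɹə/.

ɹəpxif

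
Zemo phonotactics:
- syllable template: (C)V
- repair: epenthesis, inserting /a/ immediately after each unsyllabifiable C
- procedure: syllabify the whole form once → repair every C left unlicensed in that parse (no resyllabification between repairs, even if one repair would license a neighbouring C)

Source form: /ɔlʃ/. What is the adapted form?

ɔlaʃa

Under (C)V, the unsyllabifiable consonants are /l/, /ʃ/ (no codas are permitted; onsets are limited to one consonant).
Each unlicensed consonant becomes the onset of a new syllable: /l/ → /la/, /ʃ/ → /ʃa/.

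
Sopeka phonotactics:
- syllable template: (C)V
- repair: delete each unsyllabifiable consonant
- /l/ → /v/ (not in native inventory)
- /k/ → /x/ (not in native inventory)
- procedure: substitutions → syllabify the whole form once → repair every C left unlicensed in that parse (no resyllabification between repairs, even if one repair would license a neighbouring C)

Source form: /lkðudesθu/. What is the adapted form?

Substitution: /l/ → /v/, /k/ → /x/, giving /vxðudesθu/.
The consonants /v/, /x/, /s/ cannot be parsed into a legal (C)V syllable (no codas are permitted; onsets are limited to one consonant).
Deletion applies to /v/, /x/, /s/.

ðudeθu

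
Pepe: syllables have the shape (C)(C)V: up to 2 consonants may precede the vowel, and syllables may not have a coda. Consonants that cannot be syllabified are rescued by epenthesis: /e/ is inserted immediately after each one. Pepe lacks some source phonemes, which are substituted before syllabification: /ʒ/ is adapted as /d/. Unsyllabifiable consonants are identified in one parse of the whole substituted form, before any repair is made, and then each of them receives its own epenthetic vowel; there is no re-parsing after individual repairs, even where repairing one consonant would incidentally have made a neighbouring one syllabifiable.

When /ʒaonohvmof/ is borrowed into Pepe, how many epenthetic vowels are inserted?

2

After substitution the input is /daonohvmof/.
The unsyllabifiable consonants are /h/, /f/; each receives one epenthetic vowel.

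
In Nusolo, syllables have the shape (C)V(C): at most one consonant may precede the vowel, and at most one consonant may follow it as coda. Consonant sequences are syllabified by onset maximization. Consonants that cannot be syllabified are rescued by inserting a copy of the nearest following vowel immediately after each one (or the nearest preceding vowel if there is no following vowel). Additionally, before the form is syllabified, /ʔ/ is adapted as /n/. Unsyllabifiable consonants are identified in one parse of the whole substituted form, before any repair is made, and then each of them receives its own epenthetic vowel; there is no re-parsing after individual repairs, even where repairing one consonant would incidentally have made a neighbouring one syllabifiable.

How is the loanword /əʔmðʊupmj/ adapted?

Substitution: /ʔ/ → /n/, giving /ənmðʊupmj/.
Syllabifying with onset maximization leaves /m/, /m/, /j/ stranded (at most one coda consonant is licensed; onsets are limited to one consonant).
Epenthesis after each stranded consonant: /m/ → /mʊ/, /m/ → /mu/, /j/ → /ju/.

ənmʊðʊupmuju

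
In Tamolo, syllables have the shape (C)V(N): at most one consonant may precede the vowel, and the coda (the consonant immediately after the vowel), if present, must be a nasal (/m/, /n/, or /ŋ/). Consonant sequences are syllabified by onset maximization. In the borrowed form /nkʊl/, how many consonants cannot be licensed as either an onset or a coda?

Syllabifying with onset maximization leaves /n/, /l/ stranded (only a nasal (/m/, /n/, or /ŋ/) is licensed in coda position; onsets are limited to one consonant).

2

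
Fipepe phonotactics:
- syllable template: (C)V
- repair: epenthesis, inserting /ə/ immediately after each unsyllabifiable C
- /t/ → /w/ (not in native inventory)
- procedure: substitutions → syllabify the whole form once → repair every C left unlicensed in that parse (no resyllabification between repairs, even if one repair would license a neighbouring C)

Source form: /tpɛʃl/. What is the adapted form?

Substitution: /t/ → /w/, giving /wpɛʃl/.
Under (C)V, the unsyllabifiable consonants are /w/, /ʃ/, /l/ (no codas are permitted; onsets are limited to one consonant).
Inserting the epenthetic vowel yields /w/ → /wə/, /ʃ/ → /ʃə/, /l/ → /lə/.

wəpɛʃələ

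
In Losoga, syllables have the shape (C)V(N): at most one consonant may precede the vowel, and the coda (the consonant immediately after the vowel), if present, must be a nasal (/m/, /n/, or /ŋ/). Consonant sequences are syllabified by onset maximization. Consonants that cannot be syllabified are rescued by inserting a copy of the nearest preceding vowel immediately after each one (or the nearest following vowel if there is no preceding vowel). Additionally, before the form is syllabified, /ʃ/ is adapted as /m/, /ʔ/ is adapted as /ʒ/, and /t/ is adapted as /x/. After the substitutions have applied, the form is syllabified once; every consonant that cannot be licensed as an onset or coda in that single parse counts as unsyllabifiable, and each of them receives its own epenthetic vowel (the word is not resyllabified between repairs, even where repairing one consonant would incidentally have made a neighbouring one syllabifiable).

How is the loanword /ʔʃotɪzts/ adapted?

ʒomoxɪzɪxɪsɪ

Substitution: /ʔ/ → /ʒ/, /ʃ/ → /m/, /t/ → /x/, giving /ʒmoxɪzxs/.
The consonants /ʒ/, /z/, /x/, /s/ cannot be parsed into a legal (C)V(N) syllable (only a nasal (/m/, /n/, or /ŋ/) is licensed in coda position; onsets are limited to one consonant).
Inserting the epenthetic vowel yields /ʒ/ → /ʒo/, /z/ → /zɪ/, /x/ → /xɪ/, /s/ → /sɪ/.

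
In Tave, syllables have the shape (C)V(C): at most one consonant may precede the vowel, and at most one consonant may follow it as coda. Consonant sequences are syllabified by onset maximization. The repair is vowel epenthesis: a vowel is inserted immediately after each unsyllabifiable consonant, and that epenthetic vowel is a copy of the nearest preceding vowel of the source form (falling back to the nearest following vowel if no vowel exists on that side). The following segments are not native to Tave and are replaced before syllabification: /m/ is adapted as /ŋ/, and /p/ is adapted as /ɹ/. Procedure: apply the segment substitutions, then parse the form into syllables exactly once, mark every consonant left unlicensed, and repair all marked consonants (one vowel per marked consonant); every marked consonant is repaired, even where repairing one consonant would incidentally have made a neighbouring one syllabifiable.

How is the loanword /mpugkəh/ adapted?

ŋuɹugkəh

Substitution: /m/ → /ŋ/, /p/ → /ɹ/, giving /ŋɹugkəh/.
The consonants /ŋ/ cannot be parsed into a legal (C)V(C) syllable (at most one coda consonant is licensed; onsets are limited to one consonant).
Epenthesis after each stranded consonant: /ŋ/ → /ŋu/.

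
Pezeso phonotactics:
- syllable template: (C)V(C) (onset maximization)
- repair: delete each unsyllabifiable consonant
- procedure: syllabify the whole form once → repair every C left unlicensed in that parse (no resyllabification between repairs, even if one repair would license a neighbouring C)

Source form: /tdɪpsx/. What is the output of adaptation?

Syllabifying with onset maximization leaves /t/, /s/, /x/ stranded (at most one coda consonant is licensed; onsets are limited to one consonant).
Deleting the stranded consonants removes /t/, /s/, /x/.

dɪp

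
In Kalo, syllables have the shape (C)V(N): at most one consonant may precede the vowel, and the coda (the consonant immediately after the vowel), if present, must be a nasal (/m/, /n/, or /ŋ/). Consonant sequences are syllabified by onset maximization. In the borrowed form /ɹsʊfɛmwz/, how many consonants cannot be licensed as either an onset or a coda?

Syllabifying with onset maximization leaves /ɹ/, /w/, /z/ stranded (only a nasal (/m/, /n/, or /ŋ/) is licensed in coda position; onsets are limited to one consonant).

3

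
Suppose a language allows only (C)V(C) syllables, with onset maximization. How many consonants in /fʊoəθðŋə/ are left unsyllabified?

The consonants /ð/ cannot be parsed into a legal (C)V(C) syllable (at most one coda consonant is licensed; onsets are limited to one consonant).

1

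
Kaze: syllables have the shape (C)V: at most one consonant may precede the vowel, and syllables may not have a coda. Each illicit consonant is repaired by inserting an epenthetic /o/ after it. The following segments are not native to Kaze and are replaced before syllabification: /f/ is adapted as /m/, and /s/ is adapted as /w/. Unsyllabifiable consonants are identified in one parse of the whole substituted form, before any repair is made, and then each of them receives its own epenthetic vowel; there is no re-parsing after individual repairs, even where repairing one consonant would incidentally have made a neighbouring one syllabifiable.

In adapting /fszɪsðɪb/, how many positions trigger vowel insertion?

After substitution the input is /mwzɪwðɪb/.
The unsyllabifiable consonants are /m/, /w/, /w/, /b/; each receives one epenthetic vowel.

4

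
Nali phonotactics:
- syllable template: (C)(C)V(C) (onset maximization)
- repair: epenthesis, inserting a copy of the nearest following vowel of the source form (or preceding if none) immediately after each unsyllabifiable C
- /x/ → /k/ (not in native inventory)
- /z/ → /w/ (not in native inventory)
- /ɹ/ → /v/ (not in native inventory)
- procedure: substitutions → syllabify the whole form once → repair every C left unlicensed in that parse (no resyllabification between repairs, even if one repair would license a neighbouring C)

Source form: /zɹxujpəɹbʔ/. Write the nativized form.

Substitution: /z/ → /w/, /ɹ/ → /v/, /x/ → /k/, giving /wvkujpəvbʔ/.
Syllabifying with onset maximization leaves /w/, /b/, /ʔ/ stranded (at most one coda consonant is licensed; onsets may contain at most 2 consonants).
Epenthesis after each stranded consonant: /w/ → /wu/, /b/ → /bə/, /ʔ/ → /ʔə/.

wuvkujpəvbəʔə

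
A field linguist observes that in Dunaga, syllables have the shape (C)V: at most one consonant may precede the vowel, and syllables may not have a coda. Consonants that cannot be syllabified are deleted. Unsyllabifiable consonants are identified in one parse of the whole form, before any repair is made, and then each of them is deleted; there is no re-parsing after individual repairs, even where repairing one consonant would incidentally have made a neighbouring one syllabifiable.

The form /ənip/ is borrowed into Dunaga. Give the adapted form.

Syllabifying with onset maximization leaves /p/ stranded (no codas are permitted; onsets are limited to one consonant).
Deletion applies to /p/.

əni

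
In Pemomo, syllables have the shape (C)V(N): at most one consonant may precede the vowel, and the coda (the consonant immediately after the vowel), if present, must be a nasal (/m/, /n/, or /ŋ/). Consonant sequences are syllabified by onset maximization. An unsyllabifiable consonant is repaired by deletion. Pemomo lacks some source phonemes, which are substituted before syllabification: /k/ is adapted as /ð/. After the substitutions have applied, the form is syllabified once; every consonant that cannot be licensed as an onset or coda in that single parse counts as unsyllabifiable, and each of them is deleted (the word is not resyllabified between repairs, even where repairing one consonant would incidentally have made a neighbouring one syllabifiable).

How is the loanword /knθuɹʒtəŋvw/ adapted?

Substitution: /k/ → /ð/, giving /ðnθuɹʒtəŋvw/.
The consonants /ð/, /n/, /ɹ/, /ʒ/, /v/, /w/ cannot be parsed into a legal (C)V(N) syllable (only a nasal (/m/, /n/, or /ŋ/) is licensed in coda position; onsets are limited to one consonant).
Deleting the stranded consonants removes /ð/, /n/, /ɹ/, /ʒ/, /v/, /w/.

θutəŋ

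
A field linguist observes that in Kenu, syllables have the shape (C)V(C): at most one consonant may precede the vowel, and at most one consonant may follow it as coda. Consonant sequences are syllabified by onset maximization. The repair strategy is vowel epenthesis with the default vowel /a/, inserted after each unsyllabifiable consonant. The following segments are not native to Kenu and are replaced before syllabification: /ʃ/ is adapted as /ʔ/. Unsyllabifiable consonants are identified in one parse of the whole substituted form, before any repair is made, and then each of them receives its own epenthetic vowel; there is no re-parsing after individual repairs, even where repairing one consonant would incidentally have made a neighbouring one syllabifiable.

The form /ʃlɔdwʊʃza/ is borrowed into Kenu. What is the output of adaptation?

ʔalɔdwʊʔza

Substitution: /ʃ/ → /ʔ/, giving /ʔlɔdwʊʔza/.
Syllabifying with onset maximization leaves /ʔ/ stranded (at most one coda consonant is licensed; onsets are limited to one consonant).
Epenthesis after each stranded consonant: /ʔ/ → /ʔa/.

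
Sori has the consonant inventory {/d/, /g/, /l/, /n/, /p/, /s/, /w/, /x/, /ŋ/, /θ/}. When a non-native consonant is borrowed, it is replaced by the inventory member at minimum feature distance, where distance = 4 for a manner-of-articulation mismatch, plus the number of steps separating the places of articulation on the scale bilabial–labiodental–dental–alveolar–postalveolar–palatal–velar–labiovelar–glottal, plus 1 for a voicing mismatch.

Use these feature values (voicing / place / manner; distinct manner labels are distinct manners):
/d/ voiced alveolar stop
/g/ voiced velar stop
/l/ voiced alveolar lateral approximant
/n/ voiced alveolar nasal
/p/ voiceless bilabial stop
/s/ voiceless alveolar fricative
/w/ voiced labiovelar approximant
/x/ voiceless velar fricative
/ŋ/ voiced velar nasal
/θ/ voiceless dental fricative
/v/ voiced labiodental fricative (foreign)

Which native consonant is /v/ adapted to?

/θ/ is closest: same manner (fricative), place distance 1 (labiodental→dental), voicing differs (+1); total 2. Next closest is /s/ at distance 3.

θ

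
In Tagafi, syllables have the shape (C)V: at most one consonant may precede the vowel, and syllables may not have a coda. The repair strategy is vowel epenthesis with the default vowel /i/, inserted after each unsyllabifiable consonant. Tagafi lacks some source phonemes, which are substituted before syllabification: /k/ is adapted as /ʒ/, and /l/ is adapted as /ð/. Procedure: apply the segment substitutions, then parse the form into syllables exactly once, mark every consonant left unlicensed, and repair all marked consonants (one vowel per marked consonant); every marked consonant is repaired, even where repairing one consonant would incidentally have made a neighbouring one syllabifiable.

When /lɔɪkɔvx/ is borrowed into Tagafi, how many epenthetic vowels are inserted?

2

After substitution the input is /ðɔɪʒɔvx/.
The unsyllabifiable consonants are /v/, /x/; each receives one epenthetic vowel.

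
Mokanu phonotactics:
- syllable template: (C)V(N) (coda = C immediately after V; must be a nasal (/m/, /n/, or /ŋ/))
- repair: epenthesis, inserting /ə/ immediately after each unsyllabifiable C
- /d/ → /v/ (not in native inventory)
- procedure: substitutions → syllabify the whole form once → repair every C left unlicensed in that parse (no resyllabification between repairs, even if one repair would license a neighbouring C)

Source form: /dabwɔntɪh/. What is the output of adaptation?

Substitution: /d/ → /v/, giving /vabwɔntɪh/.
The consonants /b/, /h/ cannot be parsed into a legal (C)V(N) syllable (only a nasal (/m/, /n/, or /ŋ/) is licensed in coda position; onsets are limited to one consonant).
Epenthesis after each stranded consonant: /b/ → /bə/, /h/ → /hə/.

vabəwɔntɪhə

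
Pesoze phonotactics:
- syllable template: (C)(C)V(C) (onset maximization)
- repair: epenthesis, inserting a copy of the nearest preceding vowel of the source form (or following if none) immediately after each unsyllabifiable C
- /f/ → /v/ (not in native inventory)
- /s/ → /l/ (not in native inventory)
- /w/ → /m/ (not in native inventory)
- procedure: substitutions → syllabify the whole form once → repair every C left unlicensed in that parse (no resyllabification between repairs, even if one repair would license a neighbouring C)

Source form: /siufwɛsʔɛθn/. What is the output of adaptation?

Substitution: /s/ → /l/, /f/ → /v/, /w/ → /m/, giving /liuvmɛlʔɛθn/.
Syllabifying with onset maximization leaves /n/ stranded (at most one coda consonant is licensed; onsets may contain at most 2 consonants).
Each unlicensed consonant becomes the onset of a new syllable: /n/ → /nɛ/.

liuvmɛlʔɛθnɛ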